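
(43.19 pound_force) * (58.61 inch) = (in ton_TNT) 6.836e-08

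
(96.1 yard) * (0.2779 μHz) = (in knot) 4.747e-05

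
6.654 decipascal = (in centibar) 0.0006654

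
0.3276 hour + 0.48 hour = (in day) 0.03365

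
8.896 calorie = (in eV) 2.323e+20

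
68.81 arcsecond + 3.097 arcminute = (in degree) 0.07073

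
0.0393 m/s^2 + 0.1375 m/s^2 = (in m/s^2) 0.1768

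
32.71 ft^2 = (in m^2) 3.039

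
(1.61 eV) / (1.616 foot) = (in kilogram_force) 5.34e-20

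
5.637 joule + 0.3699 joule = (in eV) 3.749e+19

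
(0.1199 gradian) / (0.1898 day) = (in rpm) 1.097e-06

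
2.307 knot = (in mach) 0.003486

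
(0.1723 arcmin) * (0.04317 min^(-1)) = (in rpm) 3.444e-07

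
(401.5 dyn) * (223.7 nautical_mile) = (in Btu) 1.577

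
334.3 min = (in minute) 334.3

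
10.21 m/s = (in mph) 22.84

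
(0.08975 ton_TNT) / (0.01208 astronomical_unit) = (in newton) 0.2078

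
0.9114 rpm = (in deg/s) 5.468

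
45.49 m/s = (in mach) 0.1336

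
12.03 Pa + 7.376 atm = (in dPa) 7.474e+06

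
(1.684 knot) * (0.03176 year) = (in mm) 8.677e+08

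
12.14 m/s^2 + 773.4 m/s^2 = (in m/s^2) 785.5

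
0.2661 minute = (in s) 15.97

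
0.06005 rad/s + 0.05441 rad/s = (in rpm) 1.093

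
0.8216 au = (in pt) 3.484e+14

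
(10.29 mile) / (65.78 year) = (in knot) 1.552e-05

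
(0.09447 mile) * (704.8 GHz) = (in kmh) 3.858e+14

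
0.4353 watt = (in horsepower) 0.0005837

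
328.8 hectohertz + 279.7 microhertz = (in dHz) 3.288e+05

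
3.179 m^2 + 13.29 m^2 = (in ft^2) 177.3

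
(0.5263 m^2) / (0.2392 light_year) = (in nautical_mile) 1.256e-19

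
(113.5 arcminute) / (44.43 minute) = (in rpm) 0.0001183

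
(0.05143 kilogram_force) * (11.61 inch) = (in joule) 0.1487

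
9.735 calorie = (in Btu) 0.03861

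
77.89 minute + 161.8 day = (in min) 2.331e+05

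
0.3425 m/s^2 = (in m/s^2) 0.3425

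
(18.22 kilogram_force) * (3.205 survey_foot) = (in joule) 174.5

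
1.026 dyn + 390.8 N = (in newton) 390.8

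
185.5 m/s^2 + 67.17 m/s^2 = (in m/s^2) 252.7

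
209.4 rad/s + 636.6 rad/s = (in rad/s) 846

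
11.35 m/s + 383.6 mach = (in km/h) 4.703e+05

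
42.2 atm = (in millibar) 4.276e+04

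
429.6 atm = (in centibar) 4.353e+04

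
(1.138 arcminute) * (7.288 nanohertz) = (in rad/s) 2.413e-12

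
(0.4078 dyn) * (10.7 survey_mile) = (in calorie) 0.01678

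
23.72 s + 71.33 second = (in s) 95.05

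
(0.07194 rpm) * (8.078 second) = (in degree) 3.487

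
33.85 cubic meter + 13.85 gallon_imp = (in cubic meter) 33.91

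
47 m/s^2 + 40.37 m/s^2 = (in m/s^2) 87.37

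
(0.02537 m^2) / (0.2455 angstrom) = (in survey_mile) 6.421e+05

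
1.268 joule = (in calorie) 0.3031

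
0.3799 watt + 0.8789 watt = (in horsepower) 0.001688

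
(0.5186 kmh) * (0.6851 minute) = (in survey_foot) 19.43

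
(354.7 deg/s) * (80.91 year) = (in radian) 1.58e+10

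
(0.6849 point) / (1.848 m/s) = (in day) 1.513e-09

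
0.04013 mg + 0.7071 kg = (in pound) 1.559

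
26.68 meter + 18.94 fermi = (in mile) 0.01658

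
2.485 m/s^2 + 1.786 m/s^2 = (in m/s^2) 4.271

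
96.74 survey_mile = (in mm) 1.557e+08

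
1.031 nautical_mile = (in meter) 1909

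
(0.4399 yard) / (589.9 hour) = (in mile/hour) 4.237e-07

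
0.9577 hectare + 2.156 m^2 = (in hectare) 0.9579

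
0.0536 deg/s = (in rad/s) 0.0009355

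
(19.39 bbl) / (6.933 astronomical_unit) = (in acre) 7.345e-16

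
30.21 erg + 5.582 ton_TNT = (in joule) 2.336e+10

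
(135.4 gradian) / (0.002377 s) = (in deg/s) 5.127e+04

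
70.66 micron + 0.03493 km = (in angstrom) 3.493e+11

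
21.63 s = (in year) 6.859e-07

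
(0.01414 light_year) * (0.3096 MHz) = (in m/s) 4.142e+19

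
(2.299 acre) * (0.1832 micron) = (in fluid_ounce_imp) 59.99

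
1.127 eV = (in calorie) 4.316e-20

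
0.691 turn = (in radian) 4.342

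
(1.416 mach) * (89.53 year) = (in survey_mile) 8.459e+08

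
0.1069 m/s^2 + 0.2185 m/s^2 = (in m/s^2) 0.3254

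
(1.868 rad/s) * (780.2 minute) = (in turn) 1.392e+04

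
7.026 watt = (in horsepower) 0.009422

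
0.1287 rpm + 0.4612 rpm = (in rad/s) 0.06177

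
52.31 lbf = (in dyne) 2.327e+07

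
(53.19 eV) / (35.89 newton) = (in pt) 6.731e-16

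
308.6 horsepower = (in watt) 2.301e+05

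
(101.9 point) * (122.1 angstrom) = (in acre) 1.085e-13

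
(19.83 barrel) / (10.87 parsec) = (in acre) 2.323e-21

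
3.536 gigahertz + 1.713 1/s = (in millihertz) 3.536e+12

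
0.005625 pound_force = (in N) 0.02502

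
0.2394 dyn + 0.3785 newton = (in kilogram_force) 0.0386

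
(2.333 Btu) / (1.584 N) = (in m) 1554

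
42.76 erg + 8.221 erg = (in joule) 5.098e-06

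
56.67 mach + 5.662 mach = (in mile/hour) 4.748e+04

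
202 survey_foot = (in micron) 6.157e+07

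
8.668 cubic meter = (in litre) 8668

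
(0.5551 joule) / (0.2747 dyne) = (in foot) 6.63e+05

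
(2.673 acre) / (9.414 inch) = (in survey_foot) 1.484e+05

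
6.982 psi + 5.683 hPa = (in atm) 0.4807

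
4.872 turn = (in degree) 1754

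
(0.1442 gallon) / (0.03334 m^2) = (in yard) 0.01791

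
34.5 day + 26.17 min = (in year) 0.09457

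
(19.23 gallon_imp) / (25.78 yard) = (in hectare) 3.708e-07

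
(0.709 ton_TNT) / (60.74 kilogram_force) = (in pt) 1.412e+10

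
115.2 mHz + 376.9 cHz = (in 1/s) 3.884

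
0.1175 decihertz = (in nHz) 1.175e+07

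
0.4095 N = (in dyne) 4.095e+04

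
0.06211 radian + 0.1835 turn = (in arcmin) 4177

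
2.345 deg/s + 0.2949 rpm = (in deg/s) 4.114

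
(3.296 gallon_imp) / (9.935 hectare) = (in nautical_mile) 8.144e-11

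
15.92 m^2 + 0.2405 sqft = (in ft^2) 171.6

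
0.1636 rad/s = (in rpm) 1.562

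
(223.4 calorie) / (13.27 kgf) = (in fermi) 7.183e+15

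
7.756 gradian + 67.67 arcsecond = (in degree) 6.999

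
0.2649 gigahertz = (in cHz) 2.649e+10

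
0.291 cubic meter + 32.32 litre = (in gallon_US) 85.41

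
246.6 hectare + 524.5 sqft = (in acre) 609.4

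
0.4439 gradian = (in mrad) 6.973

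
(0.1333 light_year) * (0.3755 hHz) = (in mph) 1.059e+17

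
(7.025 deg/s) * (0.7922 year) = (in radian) 3.063e+06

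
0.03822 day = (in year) 0.0001047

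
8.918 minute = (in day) 0.006193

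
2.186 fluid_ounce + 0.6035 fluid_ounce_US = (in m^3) 8.25e-05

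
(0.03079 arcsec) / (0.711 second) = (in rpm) 2.005e-06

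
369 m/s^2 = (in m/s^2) 369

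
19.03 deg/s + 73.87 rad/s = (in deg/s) 4251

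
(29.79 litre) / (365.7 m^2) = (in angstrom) 8.146e+05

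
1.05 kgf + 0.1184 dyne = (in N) 10.3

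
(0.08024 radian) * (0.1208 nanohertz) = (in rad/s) 9.693e-12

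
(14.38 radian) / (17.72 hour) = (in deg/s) 0.01292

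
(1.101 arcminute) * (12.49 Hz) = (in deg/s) 0.2292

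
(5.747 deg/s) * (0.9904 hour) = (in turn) 56.92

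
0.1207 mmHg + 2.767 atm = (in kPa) 280.4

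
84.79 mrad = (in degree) 4.858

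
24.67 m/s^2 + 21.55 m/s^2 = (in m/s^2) 46.22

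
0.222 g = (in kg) 0.000222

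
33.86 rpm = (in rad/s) 3.546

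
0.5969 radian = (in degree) 34.2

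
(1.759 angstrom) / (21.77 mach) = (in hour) 6.592e-18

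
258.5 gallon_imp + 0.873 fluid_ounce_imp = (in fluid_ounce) 3.974e+04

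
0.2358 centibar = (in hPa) 2.358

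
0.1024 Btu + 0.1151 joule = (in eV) 6.75e+20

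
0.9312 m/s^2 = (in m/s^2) 0.9312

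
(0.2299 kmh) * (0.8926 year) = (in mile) 1117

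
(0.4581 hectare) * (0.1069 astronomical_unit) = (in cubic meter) 7.326e+13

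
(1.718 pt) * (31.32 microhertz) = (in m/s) 1.898e-08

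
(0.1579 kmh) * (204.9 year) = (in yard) 3.1e+08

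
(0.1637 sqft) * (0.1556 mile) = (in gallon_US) 1006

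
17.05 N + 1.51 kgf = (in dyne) 3.186e+06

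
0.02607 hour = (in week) 0.0001552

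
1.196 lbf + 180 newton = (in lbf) 41.66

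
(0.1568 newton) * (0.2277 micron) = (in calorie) 8.533e-09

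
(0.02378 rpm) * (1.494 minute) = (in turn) 0.03553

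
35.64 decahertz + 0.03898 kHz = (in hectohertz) 3.954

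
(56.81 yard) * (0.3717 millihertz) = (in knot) 0.03753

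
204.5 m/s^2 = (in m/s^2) 204.5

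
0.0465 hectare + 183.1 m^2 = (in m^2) 648.1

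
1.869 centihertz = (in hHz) 0.0001869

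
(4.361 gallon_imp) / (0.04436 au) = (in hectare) 2.987e-16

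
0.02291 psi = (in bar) 0.00158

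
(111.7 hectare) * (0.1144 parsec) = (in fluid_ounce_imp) 1.388e+26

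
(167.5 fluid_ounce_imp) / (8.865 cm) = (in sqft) 0.5779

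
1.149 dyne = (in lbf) 2.583e-06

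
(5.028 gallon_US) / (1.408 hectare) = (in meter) 1.352e-06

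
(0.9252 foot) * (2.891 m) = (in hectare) 8.153e-05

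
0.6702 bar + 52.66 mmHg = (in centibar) 74.04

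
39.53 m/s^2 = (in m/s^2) 39.53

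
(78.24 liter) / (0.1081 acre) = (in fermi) 1.788e+11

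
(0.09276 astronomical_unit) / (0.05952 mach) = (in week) 1132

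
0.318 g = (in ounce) 0.01122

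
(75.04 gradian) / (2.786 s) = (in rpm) 4.04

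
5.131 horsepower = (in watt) 3826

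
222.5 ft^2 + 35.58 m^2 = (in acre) 0.0139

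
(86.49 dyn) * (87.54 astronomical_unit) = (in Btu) 1.074e+07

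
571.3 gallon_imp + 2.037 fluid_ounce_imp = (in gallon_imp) 571.3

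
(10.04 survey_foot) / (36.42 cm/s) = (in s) 8.403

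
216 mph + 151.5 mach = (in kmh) 1.861e+05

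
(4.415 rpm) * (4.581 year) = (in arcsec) 1.378e+13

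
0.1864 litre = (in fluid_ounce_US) 6.303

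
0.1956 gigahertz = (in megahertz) 195.6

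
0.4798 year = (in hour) 4203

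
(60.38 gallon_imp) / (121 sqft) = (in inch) 0.9614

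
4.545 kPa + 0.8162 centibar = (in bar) 0.05361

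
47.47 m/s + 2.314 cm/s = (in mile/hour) 106.2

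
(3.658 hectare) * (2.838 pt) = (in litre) 3.662e+04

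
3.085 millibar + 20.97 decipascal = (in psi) 0.04505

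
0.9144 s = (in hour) 0.000254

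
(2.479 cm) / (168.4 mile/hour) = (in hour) 9.147e-08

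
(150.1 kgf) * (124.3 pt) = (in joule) 64.55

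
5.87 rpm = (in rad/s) 0.6147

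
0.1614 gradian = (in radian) 0.002535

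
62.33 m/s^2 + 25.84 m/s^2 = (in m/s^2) 88.17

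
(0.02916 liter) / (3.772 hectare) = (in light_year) 8.171e-26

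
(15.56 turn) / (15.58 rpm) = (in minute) 0.9987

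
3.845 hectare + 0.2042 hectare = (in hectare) 4.049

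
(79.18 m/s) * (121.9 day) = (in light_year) 8.815e-08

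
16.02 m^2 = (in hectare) 0.001602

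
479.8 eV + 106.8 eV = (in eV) 586.6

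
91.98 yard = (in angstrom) 8.411e+11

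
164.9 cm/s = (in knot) 3.205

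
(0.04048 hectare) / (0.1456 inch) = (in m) 1.095e+05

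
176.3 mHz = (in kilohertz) 0.0001763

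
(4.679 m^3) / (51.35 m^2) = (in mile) 5.662e-05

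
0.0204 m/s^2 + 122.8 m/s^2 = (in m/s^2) 122.8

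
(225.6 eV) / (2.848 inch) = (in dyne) 4.997e-11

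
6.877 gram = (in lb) 0.01516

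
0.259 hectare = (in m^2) 2590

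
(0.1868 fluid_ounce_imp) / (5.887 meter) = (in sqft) 9.704e-06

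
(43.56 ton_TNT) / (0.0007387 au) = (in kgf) 168.2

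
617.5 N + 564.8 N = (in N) 1182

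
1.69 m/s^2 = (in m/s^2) 1.69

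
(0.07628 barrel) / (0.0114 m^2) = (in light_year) 1.124e-16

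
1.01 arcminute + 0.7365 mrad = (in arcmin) 3.542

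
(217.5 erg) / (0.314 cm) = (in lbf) 0.001557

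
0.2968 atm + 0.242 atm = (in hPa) 545.9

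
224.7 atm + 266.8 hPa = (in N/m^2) 2.279e+07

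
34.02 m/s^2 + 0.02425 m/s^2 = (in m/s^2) 34.04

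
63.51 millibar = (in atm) 0.06268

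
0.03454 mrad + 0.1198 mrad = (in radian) 0.0001543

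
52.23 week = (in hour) 8775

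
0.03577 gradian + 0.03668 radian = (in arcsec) 7682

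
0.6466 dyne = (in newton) 6.466e-06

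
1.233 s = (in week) 2.039e-06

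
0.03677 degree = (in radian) 0.0006418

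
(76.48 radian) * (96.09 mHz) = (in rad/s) 7.349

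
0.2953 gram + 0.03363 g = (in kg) 0.0003289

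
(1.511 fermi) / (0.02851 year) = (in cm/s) 1.681e-19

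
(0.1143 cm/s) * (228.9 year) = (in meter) 8.251e+06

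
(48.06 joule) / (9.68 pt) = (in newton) 1.407e+04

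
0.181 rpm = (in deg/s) 1.086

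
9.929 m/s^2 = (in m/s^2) 9.929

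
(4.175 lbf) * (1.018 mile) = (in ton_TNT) 7.272e-06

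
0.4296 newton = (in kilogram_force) 0.04381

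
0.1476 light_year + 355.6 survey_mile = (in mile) 8.677e+11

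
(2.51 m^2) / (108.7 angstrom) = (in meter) 2.309e+08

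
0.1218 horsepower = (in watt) 90.83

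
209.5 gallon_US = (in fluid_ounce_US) 2.682e+04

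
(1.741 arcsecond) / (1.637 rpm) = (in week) 8.141e-11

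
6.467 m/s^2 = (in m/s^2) 6.467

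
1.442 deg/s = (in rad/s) 0.02517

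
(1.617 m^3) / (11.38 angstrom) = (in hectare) 1.421e+05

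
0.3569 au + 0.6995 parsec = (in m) 2.158e+16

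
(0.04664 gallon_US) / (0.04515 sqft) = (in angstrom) 4.209e+08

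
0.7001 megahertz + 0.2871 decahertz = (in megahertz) 0.7001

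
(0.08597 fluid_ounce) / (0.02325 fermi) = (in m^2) 1.094e+11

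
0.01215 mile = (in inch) 769.8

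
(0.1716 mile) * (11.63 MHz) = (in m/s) 3.212e+09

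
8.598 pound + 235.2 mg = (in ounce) 137.6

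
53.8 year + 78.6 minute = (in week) 2805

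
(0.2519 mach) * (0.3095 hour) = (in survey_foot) 3.135e+05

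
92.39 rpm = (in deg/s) 554.3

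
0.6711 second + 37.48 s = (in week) 6.308e-05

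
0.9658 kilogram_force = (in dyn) 9.471e+05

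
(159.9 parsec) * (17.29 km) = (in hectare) 8.531e+18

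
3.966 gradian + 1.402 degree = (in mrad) 86.77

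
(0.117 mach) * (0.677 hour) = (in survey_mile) 60.33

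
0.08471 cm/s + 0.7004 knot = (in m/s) 0.3612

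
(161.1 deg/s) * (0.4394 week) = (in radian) 7.472e+05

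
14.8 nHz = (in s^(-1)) 1.48e-08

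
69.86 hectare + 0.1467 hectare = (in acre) 173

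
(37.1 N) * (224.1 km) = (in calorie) 1.987e+06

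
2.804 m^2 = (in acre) 0.0006929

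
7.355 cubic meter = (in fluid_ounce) 2.487e+05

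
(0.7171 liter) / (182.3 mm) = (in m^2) 0.003934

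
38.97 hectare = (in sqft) 4.195e+06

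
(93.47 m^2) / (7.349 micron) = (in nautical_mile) 6868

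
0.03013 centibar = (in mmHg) 0.226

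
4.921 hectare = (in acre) 12.16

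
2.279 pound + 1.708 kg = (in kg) 2.742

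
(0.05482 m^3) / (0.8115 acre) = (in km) 1.669e-08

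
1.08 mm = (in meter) 0.00108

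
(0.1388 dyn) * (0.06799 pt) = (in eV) 2.078e+08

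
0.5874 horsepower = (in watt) 438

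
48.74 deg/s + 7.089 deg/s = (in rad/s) 0.9744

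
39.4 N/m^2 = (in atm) 0.0003888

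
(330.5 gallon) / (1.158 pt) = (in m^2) 3062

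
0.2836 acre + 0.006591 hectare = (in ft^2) 1.306e+04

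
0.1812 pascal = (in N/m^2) 0.1812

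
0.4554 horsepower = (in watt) 339.6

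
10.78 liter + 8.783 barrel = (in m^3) 1.407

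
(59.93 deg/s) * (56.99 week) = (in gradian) 2.295e+09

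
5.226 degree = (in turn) 0.01452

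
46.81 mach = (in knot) 3.098e+04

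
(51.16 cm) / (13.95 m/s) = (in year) 1.163e-09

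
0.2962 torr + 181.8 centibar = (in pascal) 1.818e+05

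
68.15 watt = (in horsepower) 0.09139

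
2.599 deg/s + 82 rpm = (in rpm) 82.43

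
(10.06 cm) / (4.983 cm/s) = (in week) 3.338e-06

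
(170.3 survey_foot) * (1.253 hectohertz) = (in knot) 1.264e+04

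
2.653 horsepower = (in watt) 1978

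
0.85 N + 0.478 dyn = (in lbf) 0.1911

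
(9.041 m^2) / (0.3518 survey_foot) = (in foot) 276.6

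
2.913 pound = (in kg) 1.321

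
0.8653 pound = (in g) 392.5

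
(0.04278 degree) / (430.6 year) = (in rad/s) 5.498e-14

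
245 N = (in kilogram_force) 24.98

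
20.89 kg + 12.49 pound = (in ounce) 936.7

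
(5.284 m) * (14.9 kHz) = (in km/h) 2.834e+05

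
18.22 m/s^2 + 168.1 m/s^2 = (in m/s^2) 186.3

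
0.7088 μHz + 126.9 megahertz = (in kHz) 1.269e+05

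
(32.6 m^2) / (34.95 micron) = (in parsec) 3.023e-11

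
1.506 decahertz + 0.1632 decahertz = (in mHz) 1.669e+04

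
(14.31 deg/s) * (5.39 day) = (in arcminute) 3.998e+08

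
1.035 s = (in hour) 0.0002875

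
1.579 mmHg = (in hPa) 2.105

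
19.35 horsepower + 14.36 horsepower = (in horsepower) 33.71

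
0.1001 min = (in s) 6.006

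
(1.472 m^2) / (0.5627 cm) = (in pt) 7.415e+05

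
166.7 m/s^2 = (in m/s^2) 166.7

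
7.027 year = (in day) 2565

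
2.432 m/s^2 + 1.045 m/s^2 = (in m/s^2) 3.477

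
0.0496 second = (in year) 1.573e-09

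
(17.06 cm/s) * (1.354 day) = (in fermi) 1.996e+19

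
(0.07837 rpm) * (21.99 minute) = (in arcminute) 3.722e+04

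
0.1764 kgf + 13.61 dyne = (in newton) 1.73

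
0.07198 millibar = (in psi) 0.001044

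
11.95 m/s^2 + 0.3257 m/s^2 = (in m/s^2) 12.28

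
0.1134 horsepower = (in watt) 84.56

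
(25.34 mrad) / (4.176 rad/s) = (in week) 1.003e-08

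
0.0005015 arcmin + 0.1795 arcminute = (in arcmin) 0.18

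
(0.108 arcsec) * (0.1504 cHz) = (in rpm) 7.52e-09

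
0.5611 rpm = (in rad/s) 0.05876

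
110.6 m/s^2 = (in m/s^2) 110.6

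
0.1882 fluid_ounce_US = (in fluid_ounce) 0.1882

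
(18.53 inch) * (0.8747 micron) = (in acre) 1.017e-10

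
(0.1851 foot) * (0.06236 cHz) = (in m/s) 3.518e-05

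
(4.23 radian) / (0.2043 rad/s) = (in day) 0.0002396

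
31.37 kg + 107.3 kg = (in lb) 305.7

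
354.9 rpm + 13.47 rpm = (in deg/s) 2210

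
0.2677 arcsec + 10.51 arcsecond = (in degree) 0.002994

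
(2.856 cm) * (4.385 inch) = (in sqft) 0.03424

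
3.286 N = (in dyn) 3.286e+05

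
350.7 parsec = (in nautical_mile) 5.843e+15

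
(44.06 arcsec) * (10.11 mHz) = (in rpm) 2.062e-05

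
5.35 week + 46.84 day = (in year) 0.2309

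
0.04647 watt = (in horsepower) 6.232e-05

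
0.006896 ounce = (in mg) 195.5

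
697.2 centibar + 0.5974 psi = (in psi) 101.7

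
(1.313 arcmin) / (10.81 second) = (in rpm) 0.0003374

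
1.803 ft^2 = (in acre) 4.139e-05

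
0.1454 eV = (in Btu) 2.208e-23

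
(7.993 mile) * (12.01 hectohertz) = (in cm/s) 1.545e+09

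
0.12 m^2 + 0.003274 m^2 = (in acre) 3.046e-05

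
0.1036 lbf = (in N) 0.4608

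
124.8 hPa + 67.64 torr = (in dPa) 2.15e+05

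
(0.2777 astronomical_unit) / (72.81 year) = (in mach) 0.05314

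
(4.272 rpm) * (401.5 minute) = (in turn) 1715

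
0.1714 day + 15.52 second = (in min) 247.1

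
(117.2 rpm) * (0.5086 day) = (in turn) 8.584e+04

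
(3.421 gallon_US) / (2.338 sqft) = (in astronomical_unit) 3.985e-13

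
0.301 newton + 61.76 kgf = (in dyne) 6.06e+07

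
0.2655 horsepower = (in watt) 198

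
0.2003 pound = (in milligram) 9.085e+04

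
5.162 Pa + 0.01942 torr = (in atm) 7.65e-05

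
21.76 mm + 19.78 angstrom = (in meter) 0.02176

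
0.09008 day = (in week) 0.01287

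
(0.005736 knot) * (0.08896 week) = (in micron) 1.588e+08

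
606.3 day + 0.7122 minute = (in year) 1.661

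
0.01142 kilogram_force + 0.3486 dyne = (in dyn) 1.12e+04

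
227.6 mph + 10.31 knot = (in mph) 239.5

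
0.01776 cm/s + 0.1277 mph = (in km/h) 0.2062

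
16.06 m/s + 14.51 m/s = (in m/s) 30.57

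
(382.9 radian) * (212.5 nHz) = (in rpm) 0.000777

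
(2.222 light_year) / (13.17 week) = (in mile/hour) 5.904e+09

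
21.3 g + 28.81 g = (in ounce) 1.768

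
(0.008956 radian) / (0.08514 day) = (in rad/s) 1.217e-06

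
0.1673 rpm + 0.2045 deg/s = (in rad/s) 0.02109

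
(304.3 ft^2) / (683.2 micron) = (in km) 41.38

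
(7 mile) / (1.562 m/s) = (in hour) 2.003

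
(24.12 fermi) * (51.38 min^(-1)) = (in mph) 4.62e-14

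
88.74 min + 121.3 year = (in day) 4.427e+04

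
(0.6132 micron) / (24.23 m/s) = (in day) 2.929e-13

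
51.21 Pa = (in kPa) 0.05121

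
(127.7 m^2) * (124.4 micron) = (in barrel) 0.09992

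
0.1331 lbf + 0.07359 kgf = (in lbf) 0.2953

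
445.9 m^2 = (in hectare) 0.04459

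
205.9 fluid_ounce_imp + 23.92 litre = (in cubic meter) 0.02977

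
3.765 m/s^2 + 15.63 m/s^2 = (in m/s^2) 19.39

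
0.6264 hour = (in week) 0.003729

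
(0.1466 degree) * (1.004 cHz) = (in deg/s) 0.001472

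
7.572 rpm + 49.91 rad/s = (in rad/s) 50.7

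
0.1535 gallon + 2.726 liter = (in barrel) 0.0208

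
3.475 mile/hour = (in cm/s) 155.3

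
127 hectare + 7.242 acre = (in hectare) 129.9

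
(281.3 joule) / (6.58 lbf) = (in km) 0.009611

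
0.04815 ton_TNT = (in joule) 2.015e+08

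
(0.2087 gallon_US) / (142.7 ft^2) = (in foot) 0.0001955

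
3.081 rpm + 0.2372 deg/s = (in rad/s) 0.3268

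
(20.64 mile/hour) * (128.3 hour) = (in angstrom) 4.262e+16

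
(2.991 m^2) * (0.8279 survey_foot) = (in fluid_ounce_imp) 2.656e+04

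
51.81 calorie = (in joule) 216.8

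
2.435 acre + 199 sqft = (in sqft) 1.063e+05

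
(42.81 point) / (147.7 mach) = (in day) 3.476e-12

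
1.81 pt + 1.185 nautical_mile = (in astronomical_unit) 1.467e-08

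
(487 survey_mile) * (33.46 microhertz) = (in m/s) 26.22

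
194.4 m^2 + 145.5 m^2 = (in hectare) 0.03399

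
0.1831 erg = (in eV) 1.143e+11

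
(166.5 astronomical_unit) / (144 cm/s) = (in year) 5.485e+05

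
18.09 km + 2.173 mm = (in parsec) 5.863e-13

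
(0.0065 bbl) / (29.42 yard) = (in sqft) 0.0004135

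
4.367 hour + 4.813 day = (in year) 0.01368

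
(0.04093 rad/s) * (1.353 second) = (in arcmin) 190.4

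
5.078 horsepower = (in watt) 3787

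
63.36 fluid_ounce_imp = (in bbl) 0.01132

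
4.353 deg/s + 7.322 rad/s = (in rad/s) 7.398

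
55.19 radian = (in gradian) 3514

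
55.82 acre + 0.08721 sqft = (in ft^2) 2.432e+06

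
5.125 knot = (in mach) 0.007743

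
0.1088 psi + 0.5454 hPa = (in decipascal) 8047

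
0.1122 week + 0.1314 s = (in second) 6.786e+04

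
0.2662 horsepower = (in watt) 198.5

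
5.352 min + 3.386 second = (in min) 5.408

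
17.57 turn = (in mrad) 1.104e+05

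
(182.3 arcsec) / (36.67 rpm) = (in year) 7.298e-12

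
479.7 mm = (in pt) 1360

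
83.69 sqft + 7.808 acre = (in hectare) 3.161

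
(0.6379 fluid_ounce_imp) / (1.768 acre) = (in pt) 7.181e-06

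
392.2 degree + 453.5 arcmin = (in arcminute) 2.399e+04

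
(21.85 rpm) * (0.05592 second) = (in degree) 7.331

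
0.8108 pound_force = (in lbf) 0.8108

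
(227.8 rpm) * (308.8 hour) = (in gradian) 1.688e+09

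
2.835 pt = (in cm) 0.1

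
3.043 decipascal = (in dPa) 3.043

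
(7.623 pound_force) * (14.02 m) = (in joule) 475.4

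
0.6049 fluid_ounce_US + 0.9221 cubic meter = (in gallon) 243.6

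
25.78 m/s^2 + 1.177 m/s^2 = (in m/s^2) 26.96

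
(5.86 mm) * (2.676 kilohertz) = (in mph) 35.08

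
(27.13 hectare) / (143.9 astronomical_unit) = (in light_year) 1.332e-24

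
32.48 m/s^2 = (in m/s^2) 32.48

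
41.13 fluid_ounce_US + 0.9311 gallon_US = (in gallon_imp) 1.043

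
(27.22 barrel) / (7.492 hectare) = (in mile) 3.589e-08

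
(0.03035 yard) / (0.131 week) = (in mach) 1.029e-09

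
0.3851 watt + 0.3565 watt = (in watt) 0.7416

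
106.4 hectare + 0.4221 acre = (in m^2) 1.066e+06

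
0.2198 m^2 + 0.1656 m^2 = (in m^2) 0.3854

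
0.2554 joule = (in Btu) 0.0002421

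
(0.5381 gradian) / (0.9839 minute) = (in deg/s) 0.008204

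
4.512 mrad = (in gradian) 0.2872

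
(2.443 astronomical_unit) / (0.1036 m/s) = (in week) 5.833e+06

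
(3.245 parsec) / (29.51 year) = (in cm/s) 1.076e+10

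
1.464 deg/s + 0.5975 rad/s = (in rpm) 5.95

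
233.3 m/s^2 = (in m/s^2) 233.3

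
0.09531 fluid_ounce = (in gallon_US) 0.0007446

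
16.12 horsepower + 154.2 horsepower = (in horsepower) 170.3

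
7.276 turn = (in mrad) 4.572e+04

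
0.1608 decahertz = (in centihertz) 160.8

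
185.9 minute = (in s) 1.115e+04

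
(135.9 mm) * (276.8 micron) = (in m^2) 3.762e-05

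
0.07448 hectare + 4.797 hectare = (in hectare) 4.871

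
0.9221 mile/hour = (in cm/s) 41.22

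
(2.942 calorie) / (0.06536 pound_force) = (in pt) 1.2e+05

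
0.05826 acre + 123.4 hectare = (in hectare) 123.4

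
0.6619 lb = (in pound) 0.6619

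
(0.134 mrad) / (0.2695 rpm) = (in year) 1.506e-10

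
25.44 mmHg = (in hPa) 33.92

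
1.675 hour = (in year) 0.0001912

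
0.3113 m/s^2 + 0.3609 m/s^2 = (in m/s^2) 0.6722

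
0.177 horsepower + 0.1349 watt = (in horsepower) 0.1772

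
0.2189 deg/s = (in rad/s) 0.003821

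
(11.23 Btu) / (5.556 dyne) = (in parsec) 6.911e-09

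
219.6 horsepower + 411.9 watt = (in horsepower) 220.2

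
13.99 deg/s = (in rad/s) 0.2442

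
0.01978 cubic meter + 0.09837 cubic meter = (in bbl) 0.7431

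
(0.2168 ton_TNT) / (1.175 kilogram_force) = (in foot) 2.583e+08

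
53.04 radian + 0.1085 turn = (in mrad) 5.372e+04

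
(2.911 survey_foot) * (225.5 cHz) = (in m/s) 2.001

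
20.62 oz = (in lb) 1.289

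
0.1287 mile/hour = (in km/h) 0.2071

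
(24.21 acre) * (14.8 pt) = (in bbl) 3217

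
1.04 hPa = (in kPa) 0.104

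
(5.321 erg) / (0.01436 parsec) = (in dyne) 1.201e-16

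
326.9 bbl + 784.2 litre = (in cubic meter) 52.76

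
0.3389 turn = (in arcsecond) 4.392e+05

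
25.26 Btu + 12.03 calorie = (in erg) 2.67e+11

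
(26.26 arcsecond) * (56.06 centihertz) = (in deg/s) 0.004089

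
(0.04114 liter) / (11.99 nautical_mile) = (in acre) 4.578e-13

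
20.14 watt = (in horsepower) 0.02701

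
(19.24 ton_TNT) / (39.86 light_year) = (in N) 2.135e-07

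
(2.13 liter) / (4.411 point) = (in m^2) 1.369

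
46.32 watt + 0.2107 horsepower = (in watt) 203.4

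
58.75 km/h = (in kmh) 58.75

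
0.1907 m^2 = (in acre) 4.712e-05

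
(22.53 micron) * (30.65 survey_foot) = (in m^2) 0.0002105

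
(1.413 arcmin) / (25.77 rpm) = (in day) 1.763e-09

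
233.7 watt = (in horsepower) 0.3134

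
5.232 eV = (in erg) 8.383e-12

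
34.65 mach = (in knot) 2.293e+04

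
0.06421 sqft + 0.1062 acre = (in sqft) 4626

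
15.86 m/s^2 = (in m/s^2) 15.86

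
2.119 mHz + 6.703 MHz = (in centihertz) 6.703e+08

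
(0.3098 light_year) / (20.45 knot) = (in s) 2.786e+14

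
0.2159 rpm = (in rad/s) 0.02261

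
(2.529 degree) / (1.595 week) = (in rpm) 4.369e-07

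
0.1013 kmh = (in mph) 0.06294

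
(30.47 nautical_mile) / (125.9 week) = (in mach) 2.177e-06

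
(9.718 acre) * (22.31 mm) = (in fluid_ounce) 2.967e+07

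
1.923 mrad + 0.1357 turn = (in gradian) 54.4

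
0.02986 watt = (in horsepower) 4.004e-05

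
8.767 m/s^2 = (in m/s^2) 8.767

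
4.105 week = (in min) 4.138e+04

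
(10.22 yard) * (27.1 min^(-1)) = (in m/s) 4.221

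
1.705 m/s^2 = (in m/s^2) 1.705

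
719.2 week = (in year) 13.79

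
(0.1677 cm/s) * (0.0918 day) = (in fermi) 1.33e+16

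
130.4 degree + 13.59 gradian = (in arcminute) 8558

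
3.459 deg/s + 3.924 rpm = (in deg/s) 27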